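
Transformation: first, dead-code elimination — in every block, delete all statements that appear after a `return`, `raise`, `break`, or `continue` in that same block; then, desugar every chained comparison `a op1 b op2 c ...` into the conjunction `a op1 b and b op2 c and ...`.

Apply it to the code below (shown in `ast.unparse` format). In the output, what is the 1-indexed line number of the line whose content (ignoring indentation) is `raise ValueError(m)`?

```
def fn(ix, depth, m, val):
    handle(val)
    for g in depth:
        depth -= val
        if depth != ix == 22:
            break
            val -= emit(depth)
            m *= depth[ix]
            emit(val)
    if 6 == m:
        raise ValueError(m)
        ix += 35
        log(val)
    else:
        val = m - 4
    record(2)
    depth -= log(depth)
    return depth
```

8

Transformed code:
def fn(ix, depth, m, val):
    handle(val)
    for g in depth:
        depth -= val
        if depth != ix and ix == 22:
            break
    if 6 == m:
        raise ValueError(m)
    else:
        val = m - 4
    record(2)
    depth -= log(depth)
    return depth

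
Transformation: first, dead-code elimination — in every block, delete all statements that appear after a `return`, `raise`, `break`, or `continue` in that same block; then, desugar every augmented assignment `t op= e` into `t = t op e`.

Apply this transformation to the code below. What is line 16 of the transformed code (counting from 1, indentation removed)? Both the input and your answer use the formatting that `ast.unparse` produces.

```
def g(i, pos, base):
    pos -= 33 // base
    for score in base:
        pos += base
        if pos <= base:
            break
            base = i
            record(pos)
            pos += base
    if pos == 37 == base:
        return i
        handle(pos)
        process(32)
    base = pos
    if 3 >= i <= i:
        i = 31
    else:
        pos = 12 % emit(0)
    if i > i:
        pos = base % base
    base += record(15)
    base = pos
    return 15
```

base = base + record(15)

Transformed code:
def g(i, pos, base):
    pos = pos - 33 // base
    for score in base:
        pos = pos + base
        if pos <= base:
            break
    if pos == 37 == base:
        return i
    base = pos
    if 3 >= i <= i:
        i = 31
    else:
        pos = 12 % emit(0)
    if i > i:
        pos = base % base
    base = base + record(15)
    base = pos
    return 15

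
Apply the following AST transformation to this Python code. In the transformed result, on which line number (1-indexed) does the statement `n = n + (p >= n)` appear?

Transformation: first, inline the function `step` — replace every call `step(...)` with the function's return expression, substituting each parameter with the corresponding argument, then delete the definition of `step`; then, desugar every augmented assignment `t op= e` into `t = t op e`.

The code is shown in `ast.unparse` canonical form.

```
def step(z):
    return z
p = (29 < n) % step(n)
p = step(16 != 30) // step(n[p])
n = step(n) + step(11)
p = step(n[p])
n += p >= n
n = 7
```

5

Transformed code:
p = (29 < n) % n
p = (16 != 30) // n[p]
n = n + 11
p = n[p]
n = n + (p >= n)
n = 7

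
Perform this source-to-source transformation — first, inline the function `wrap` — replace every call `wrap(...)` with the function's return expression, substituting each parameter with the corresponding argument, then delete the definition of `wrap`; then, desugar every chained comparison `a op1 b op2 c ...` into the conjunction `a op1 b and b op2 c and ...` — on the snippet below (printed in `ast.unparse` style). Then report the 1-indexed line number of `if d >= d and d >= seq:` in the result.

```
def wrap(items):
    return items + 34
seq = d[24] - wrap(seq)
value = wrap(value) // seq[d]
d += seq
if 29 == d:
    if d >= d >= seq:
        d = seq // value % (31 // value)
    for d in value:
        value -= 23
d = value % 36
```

5

Transformed code:
seq = d[24] - (seq + 34)
value = (value + 34) // seq[d]
d += seq
if 29 == d:
    if d >= d and d >= seq:
        d = seq // value % (31 // value)
    for d in value:
        value -= 23
d = value % 36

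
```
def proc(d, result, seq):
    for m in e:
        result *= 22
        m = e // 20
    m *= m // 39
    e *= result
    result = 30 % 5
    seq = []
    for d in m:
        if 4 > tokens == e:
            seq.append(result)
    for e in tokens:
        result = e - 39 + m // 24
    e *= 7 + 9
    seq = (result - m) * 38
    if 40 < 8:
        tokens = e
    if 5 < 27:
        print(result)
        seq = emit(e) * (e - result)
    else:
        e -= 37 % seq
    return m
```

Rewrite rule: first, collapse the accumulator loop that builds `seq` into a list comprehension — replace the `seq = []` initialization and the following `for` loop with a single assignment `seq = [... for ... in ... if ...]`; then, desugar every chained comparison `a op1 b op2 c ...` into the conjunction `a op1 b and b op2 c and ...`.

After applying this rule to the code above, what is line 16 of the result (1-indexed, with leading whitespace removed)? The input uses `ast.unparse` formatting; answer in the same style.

Transformed code:
def proc(d, result, seq):
    for m in e:
        result *= 22
        m = e // 20
    m *= m // 39
    e *= result
    result = 30 % 5
    seq = [result for d in m if 4 > tokens and tokens == e]
    for e in tokens:
        result = e - 39 + m // 24
    e *= 7 + 9
    seq = (result - m) * 38
    if 40 < 8:
        tokens = e
    if 5 < 27:
        print(result)
        seq = emit(e) * (e - result)
    else:
        e -= 37 % seq
    return m

print(result)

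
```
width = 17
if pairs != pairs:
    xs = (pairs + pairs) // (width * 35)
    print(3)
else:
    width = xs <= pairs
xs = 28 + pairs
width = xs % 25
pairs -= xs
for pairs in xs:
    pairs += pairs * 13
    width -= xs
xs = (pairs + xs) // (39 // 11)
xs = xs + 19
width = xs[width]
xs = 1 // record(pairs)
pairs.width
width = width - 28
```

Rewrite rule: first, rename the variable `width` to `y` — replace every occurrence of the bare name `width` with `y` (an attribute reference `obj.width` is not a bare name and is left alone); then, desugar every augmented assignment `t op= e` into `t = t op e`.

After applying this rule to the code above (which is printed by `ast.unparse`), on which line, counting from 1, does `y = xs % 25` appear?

8

Transformed code:
y = 17
if pairs != pairs:
    xs = (pairs + pairs) // (y * 35)
    print(3)
else:
    y = xs <= pairs
xs = 28 + pairs
y = xs % 25
pairs = pairs - xs
for pairs in xs:
    pairs = pairs + pairs * 13
    y = y - xs
xs = (pairs + xs) // (39 // 11)
xs = xs + 19
y = xs[y]
xs = 1 // record(pairs)
pairs.width
y = y - 28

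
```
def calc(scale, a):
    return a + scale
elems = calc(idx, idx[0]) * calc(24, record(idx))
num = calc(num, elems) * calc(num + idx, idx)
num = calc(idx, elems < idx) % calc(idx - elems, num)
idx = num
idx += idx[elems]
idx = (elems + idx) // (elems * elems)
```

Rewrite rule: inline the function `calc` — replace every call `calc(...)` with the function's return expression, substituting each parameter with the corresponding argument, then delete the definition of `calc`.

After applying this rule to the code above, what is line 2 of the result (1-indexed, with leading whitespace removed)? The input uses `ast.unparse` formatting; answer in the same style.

num = (elems + num) * (idx + (num + idx))

Transformed code:
elems = (idx[0] + idx) * (record(idx) + 24)
num = (elems + num) * (idx + (num + idx))
num = ((elems < idx) + idx) % (num + (idx - elems))
idx = num
idx += idx[elems]
idx = (elems + idx) // (elems * elems)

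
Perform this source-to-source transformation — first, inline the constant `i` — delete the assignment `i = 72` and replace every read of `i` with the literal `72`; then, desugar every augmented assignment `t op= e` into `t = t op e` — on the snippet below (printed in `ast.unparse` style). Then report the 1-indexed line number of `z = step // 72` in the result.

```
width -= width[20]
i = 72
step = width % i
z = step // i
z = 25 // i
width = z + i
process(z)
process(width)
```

Transformed code:
width = width - width[20]
step = width % 72
z = step // 72
z = 25 // 72
width = z + 72
process(z)
process(width)

3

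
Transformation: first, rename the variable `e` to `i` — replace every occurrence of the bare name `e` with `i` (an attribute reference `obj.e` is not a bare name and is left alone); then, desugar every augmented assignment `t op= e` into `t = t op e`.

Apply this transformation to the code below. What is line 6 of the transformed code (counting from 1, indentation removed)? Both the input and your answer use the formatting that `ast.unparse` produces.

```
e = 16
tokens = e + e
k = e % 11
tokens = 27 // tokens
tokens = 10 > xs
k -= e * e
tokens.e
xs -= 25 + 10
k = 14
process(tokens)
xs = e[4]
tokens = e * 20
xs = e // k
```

Transformed code:
i = 16
tokens = i + i
k = i % 11
tokens = 27 // tokens
tokens = 10 > xs
k = k - i * i
tokens.e
xs = xs - (25 + 10)
k = 14
process(tokens)
xs = i[4]
tokens = i * 20
xs = i // k

k = k - i * i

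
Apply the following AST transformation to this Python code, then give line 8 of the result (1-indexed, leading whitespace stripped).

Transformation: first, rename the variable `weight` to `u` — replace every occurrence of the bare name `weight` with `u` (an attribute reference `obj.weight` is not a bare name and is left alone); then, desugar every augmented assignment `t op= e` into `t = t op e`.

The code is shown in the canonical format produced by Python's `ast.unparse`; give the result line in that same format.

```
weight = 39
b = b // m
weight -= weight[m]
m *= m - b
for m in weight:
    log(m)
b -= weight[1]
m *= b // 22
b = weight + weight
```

m = m * (b // 22)

Transformed code:
u = 39
b = b // m
u = u - u[m]
m = m * (m - b)
for m in u:
    log(m)
b = b - u[1]
m = m * (b // 22)
b = u + u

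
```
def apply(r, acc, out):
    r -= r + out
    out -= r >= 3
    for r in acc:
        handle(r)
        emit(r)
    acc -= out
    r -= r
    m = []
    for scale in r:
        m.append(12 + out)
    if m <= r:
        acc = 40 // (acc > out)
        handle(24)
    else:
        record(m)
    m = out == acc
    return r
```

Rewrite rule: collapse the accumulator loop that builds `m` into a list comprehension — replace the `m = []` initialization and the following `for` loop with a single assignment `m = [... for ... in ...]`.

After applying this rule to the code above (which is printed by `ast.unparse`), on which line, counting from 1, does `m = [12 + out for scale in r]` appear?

9

Transformed code:
def apply(r, acc, out):
    r -= r + out
    out -= r >= 3
    for r in acc:
        handle(r)
        emit(r)
    acc -= out
    r -= r
    m = [12 + out for scale in r]
    if m <= r:
        acc = 40 // (acc > out)
        handle(24)
    else:
        record(m)
    m = out == acc
    return r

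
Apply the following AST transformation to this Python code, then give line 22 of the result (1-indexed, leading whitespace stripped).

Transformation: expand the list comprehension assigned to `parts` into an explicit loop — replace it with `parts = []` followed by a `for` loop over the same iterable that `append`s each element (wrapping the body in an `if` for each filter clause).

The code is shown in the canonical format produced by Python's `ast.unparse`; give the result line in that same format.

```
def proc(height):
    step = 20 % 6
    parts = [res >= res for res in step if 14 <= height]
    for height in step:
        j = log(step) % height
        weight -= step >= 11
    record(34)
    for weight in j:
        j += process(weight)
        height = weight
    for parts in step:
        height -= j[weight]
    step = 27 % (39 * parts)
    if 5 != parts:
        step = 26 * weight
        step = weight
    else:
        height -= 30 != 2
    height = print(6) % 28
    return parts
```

height = print(6) % 28

Transformed code:
def proc(height):
    step = 20 % 6
    parts = []
    for res in step:
        if 14 <= height:
            parts.append(res >= res)
    for height in step:
        j = log(step) % height
        weight -= step >= 11
    record(34)
    for weight in j:
        j += process(weight)
        height = weight
    for parts in step:
        height -= j[weight]
    step = 27 % (39 * parts)
    if 5 != parts:
        step = 26 * weight
        step = weight
    else:
        height -= 30 != 2
    height = print(6) % 28
    return parts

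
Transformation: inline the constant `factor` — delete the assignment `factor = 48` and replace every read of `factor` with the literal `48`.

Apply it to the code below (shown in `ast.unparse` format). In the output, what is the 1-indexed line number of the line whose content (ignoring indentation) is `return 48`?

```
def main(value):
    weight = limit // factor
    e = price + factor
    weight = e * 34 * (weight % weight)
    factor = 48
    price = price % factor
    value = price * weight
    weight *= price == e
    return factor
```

8

Transformed code:
def main(value):
    weight = limit // 48
    e = price + 48
    weight = e * 34 * (weight % weight)
    price = price % 48
    value = price * weight
    weight *= price == e
    return 48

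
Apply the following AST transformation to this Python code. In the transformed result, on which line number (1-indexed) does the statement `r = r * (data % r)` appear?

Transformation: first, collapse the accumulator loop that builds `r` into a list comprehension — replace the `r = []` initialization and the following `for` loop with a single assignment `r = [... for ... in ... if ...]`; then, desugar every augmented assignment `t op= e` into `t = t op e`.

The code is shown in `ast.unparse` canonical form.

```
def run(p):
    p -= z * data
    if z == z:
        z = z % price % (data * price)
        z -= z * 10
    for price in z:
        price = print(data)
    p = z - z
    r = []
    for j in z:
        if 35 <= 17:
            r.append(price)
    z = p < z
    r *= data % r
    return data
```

11

Transformed code:
def run(p):
    p = p - z * data
    if z == z:
        z = z % price % (data * price)
        z = z - z * 10
    for price in z:
        price = print(data)
    p = z - z
    r = [price for j in z if 35 <= 17]
    z = p < z
    r = r * (data % r)
    return data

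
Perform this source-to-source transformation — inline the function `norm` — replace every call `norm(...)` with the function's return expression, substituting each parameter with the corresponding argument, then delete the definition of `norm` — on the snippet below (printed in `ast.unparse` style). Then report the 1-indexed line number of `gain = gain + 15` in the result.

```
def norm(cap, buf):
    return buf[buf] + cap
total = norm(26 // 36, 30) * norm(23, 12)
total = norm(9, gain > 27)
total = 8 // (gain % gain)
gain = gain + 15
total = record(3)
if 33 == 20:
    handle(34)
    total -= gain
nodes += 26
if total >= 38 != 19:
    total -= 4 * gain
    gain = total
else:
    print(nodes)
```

Transformed code:
total = (30[30] + 26 // 36) * (12[12] + 23)
total = (gain > 27)[gain > 27] + 9
total = 8 // (gain % gain)
gain = gain + 15
total = record(3)
if 33 == 20:
    handle(34)
    total -= gain
nodes += 26
if total >= 38 != 19:
    total -= 4 * gain
    gain = total
else:
    print(nodes)

4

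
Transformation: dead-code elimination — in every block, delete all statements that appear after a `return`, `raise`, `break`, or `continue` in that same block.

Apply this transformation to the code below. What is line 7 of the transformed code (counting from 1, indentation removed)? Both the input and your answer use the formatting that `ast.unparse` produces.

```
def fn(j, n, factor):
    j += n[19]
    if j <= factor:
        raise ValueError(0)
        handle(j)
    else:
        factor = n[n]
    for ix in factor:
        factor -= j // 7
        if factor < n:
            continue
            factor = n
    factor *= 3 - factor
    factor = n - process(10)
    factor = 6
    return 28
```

Transformed code:
def fn(j, n, factor):
    j += n[19]
    if j <= factor:
        raise ValueError(0)
    else:
        factor = n[n]
    for ix in factor:
        factor -= j // 7
        if factor < n:
            continue
    factor *= 3 - factor
    factor = n - process(10)
    factor = 6
    return 28

for ix in factor:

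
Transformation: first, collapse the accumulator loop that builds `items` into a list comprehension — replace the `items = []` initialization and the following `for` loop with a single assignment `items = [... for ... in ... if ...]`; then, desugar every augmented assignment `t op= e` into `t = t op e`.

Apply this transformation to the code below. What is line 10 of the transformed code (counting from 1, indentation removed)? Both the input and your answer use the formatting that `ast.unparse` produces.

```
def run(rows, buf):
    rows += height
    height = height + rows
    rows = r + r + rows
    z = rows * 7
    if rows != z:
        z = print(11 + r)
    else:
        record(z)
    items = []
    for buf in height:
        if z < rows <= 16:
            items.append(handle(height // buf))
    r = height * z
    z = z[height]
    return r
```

Transformed code:
def run(rows, buf):
    rows = rows + height
    height = height + rows
    rows = r + r + rows
    z = rows * 7
    if rows != z:
        z = print(11 + r)
    else:
        record(z)
    items = [handle(height // buf) for buf in height if z < rows <= 16]
    r = height * z
    z = z[height]
    return r

items = [handle(height // buf) for buf in height if z < rows <= 16]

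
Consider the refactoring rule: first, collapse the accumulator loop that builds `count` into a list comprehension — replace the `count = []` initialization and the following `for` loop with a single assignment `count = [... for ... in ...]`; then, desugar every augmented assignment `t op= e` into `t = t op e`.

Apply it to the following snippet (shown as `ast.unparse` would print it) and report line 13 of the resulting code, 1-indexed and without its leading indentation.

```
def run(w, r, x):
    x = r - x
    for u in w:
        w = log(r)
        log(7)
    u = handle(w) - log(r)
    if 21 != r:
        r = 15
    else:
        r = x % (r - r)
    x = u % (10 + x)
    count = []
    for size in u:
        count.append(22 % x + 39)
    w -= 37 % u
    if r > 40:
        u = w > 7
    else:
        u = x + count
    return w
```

Transformed code:
def run(w, r, x):
    x = r - x
    for u in w:
        w = log(r)
        log(7)
    u = handle(w) - log(r)
    if 21 != r:
        r = 15
    else:
        r = x % (r - r)
    x = u % (10 + x)
    count = [22 % x + 39 for size in u]
    w = w - 37 % u
    if r > 40:
        u = w > 7
    else:
        u = x + count
    return w

w = w - 37 % u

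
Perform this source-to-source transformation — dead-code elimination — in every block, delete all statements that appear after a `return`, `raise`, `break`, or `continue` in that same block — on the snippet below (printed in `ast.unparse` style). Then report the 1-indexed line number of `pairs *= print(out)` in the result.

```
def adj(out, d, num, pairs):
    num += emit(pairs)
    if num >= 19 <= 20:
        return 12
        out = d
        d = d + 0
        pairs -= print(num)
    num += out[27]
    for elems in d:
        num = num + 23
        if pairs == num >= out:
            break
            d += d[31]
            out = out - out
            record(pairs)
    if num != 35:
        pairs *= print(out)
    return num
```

11

Transformed code:
def adj(out, d, num, pairs):
    num += emit(pairs)
    if num >= 19 <= 20:
        return 12
    num += out[27]
    for elems in d:
        num = num + 23
        if pairs == num >= out:
            break
    if num != 35:
        pairs *= print(out)
    return num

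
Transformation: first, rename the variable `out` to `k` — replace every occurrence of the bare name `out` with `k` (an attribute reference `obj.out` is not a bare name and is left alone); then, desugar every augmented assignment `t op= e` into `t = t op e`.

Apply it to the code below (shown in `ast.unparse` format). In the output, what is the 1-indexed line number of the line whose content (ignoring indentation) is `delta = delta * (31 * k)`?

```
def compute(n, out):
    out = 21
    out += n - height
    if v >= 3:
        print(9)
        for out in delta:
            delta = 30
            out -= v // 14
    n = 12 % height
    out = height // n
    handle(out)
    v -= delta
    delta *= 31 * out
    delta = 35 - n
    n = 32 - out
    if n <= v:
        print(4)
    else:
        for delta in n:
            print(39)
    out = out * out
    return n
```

13

Transformed code:
def compute(n, k):
    k = 21
    k = k + (n - height)
    if v >= 3:
        print(9)
        for k in delta:
            delta = 30
            k = k - v // 14
    n = 12 % height
    k = height // n
    handle(k)
    v = v - delta
    delta = delta * (31 * k)
    delta = 35 - n
    n = 32 - k
    if n <= v:
        print(4)
    else:
        for delta in n:
            print(39)
    k = k * k
    return n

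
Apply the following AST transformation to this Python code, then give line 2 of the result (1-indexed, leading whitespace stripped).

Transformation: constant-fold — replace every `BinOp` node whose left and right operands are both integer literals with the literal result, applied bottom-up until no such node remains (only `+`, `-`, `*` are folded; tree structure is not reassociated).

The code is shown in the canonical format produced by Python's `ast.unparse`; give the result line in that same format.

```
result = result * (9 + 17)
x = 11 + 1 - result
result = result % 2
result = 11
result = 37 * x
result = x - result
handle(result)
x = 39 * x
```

x = 12 - result

Transformed code:
result = result * 26
x = 12 - result
result = result % 2
result = 11
result = 37 * x
result = x - result
handle(result)
x = 39 * x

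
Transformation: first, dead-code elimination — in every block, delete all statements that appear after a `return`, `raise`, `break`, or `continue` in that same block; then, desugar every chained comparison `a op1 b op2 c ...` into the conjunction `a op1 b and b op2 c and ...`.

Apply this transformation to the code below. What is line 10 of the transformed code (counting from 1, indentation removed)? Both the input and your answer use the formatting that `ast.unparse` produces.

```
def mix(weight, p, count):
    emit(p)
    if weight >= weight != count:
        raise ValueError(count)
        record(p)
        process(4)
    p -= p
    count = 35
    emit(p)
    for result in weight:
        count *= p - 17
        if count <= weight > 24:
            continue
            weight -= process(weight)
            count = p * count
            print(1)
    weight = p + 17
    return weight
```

Transformed code:
def mix(weight, p, count):
    emit(p)
    if weight >= weight and weight != count:
        raise ValueError(count)
    p -= p
    count = 35
    emit(p)
    for result in weight:
        count *= p - 17
        if count <= weight and weight > 24:
            continue
    weight = p + 17
    return weight

if count <= weight and weight > 24:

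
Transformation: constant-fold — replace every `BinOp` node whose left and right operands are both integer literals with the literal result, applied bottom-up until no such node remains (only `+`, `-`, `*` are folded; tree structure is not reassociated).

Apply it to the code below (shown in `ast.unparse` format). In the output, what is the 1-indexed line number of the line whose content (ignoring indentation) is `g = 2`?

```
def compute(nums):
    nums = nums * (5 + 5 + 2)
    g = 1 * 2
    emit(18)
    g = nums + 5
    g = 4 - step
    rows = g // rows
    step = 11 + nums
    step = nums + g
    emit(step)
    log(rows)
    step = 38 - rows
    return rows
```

3

Transformed code:
def compute(nums):
    nums = nums * 12
    g = 2
    emit(18)
    g = nums + 5
    g = 4 - step
    rows = g // rows
    step = 11 + nums
    step = nums + g
    emit(step)
    log(rows)
    step = 38 - rows
    return rows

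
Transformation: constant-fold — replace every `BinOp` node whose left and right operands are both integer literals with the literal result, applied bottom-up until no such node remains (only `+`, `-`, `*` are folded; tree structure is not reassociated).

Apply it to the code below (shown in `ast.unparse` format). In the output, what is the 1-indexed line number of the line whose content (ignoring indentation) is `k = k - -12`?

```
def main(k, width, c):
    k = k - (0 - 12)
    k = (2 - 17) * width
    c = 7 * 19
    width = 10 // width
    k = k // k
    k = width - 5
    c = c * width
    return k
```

Transformed code:
def main(k, width, c):
    k = k - -12
    k = -15 * width
    c = 133
    width = 10 // width
    k = k // k
    k = width - 5
    c = c * width
    return k

2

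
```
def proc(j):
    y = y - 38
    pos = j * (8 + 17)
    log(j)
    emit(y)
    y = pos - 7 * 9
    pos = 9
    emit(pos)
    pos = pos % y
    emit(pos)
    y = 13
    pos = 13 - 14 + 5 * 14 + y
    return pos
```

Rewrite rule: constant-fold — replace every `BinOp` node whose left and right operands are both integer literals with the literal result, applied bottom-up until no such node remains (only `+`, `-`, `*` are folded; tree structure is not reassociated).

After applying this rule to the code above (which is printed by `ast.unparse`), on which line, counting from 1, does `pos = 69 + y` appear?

Transformed code:
def proc(j):
    y = y - 38
    pos = j * 25
    log(j)
    emit(y)
    y = pos - 63
    pos = 9
    emit(pos)
    pos = pos % y
    emit(pos)
    y = 13
    pos = 69 + y
    return pos

12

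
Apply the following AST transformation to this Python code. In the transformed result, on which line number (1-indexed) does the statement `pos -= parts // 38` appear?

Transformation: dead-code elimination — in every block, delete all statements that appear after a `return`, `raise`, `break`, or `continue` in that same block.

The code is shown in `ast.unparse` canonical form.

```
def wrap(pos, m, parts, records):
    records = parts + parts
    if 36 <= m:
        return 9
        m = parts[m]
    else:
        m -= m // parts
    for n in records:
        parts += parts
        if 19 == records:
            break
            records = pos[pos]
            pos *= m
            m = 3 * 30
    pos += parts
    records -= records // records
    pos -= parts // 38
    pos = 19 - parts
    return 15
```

13

Transformed code:
def wrap(pos, m, parts, records):
    records = parts + parts
    if 36 <= m:
        return 9
    else:
        m -= m // parts
    for n in records:
        parts += parts
        if 19 == records:
            break
    pos += parts
    records -= records // records
    pos -= parts // 38
    pos = 19 - parts
    return 15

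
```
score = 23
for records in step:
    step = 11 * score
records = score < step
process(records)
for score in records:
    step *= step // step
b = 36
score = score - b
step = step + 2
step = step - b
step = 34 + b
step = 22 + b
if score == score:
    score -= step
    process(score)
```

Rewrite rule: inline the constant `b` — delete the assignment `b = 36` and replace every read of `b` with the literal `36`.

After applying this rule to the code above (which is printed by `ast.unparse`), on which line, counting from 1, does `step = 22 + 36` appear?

Transformed code:
score = 23
for records in step:
    step = 11 * score
records = score < step
process(records)
for score in records:
    step *= step // step
score = score - 36
step = step + 2
step = step - 36
step = 34 + 36
step = 22 + 36
if score == score:
    score -= step
    process(score)

12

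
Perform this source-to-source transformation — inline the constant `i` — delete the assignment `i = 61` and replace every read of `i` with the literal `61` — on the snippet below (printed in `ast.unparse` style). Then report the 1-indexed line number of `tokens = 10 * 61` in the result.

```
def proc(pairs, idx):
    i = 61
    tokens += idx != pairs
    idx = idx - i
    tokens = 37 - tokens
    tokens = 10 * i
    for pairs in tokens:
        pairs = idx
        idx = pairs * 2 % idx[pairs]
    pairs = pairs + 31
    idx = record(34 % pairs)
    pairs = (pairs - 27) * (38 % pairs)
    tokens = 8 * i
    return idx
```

Transformed code:
def proc(pairs, idx):
    tokens += idx != pairs
    idx = idx - 61
    tokens = 37 - tokens
    tokens = 10 * 61
    for pairs in tokens:
        pairs = idx
        idx = pairs * 2 % idx[pairs]
    pairs = pairs + 31
    idx = record(34 % pairs)
    pairs = (pairs - 27) * (38 % pairs)
    tokens = 8 * 61
    return idx

5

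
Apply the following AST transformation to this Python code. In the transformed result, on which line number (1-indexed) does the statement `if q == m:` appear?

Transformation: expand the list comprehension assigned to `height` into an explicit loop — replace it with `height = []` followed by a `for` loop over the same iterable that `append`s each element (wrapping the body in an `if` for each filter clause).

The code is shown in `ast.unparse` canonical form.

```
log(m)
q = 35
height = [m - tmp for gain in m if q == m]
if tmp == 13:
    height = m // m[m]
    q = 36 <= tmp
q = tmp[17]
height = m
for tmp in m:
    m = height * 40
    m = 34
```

Transformed code:
log(m)
q = 35
height = []
for gain in m:
    if q == m:
        height.append(m - tmp)
if tmp == 13:
    height = m // m[m]
    q = 36 <= tmp
q = tmp[17]
height = m
for tmp in m:
    m = height * 40
    m = 34

5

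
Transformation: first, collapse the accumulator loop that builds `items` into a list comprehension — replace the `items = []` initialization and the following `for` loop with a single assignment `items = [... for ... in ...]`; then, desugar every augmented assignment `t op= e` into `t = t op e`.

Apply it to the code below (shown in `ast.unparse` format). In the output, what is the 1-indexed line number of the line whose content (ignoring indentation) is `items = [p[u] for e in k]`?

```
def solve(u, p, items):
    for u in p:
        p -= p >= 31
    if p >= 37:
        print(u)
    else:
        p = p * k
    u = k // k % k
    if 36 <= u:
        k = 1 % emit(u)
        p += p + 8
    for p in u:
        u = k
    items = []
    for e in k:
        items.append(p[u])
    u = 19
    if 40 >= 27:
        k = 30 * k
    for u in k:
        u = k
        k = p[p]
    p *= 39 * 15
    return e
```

Transformed code:
def solve(u, p, items):
    for u in p:
        p = p - (p >= 31)
    if p >= 37:
        print(u)
    else:
        p = p * k
    u = k // k % k
    if 36 <= u:
        k = 1 % emit(u)
        p = p + (p + 8)
    for p in u:
        u = k
    items = [p[u] for e in k]
    u = 19
    if 40 >= 27:
        k = 30 * k
    for u in k:
        u = k
        k = p[p]
    p = p * (39 * 15)
    return e

14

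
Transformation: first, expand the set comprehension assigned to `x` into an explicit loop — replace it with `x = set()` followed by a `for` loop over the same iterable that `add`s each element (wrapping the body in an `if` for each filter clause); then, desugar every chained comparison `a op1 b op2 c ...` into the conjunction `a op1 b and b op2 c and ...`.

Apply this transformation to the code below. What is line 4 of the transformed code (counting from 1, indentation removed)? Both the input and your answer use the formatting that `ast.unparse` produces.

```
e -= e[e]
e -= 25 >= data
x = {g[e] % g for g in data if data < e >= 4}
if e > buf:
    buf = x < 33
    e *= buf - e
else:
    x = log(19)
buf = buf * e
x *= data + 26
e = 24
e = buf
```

Transformed code:
e -= e[e]
e -= 25 >= data
x = set()
for g in data:
    if data < e and e >= 4:
        x.add(g[e] % g)
if e > buf:
    buf = x < 33
    e *= buf - e
else:
    x = log(19)
buf = buf * e
x *= data + 26
e = 24
e = buf

for g in data:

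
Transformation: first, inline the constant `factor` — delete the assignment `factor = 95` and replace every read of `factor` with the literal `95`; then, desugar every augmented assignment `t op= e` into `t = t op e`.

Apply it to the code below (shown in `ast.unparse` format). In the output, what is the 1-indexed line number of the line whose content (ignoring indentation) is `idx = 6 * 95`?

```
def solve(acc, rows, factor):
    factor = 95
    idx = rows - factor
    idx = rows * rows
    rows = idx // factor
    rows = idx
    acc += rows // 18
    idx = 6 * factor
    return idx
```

Transformed code:
def solve(acc, rows, factor):
    idx = rows - 95
    idx = rows * rows
    rows = idx // 95
    rows = idx
    acc = acc + rows // 18
    idx = 6 * 95
    return idx

7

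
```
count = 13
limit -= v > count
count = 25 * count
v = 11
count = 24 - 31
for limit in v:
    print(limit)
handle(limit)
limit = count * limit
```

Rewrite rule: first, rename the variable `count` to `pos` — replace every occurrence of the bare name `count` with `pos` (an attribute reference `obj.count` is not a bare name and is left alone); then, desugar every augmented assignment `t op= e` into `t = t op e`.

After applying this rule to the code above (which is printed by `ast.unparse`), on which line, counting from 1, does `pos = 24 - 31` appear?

Transformed code:
pos = 13
limit = limit - (v > pos)
pos = 25 * pos
v = 11
pos = 24 - 31
for limit in v:
    print(limit)
handle(limit)
limit = pos * limit

5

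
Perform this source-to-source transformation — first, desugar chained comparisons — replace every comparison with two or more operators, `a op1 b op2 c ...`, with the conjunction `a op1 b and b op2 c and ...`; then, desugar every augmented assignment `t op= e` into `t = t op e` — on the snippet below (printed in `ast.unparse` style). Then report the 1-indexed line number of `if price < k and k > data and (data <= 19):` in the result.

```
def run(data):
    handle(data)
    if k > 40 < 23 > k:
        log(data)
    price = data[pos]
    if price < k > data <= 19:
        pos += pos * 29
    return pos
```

6

Transformed code:
def run(data):
    handle(data)
    if k > 40 and 40 < 23 and (23 > k):
        log(data)
    price = data[pos]
    if price < k and k > data and (data <= 19):
        pos = pos + pos * 29
    return pos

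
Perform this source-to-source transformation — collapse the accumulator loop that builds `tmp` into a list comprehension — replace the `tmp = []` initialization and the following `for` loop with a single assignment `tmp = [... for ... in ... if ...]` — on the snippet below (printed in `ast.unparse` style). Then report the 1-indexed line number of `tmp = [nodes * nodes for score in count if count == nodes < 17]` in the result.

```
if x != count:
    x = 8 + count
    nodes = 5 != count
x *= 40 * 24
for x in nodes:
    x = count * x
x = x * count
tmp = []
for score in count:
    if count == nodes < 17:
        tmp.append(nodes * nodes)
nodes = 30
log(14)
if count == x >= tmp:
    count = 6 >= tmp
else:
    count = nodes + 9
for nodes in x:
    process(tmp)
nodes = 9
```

8

Transformed code:
if x != count:
    x = 8 + count
    nodes = 5 != count
x *= 40 * 24
for x in nodes:
    x = count * x
x = x * count
tmp = [nodes * nodes for score in count if count == nodes < 17]
nodes = 30
log(14)
if count == x >= tmp:
    count = 6 >= tmp
else:
    count = nodes + 9
for nodes in x:
    process(tmp)
nodes = 9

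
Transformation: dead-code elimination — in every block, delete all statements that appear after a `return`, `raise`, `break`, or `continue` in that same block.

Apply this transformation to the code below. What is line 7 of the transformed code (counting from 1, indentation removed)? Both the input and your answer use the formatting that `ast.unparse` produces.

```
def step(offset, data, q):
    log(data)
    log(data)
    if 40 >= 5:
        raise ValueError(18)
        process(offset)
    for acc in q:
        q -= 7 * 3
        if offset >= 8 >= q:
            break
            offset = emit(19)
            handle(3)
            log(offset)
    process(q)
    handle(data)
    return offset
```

q -= 7 * 3

Transformed code:
def step(offset, data, q):
    log(data)
    log(data)
    if 40 >= 5:
        raise ValueError(18)
    for acc in q:
        q -= 7 * 3
        if offset >= 8 >= q:
            break
    process(q)
    handle(data)
    return offset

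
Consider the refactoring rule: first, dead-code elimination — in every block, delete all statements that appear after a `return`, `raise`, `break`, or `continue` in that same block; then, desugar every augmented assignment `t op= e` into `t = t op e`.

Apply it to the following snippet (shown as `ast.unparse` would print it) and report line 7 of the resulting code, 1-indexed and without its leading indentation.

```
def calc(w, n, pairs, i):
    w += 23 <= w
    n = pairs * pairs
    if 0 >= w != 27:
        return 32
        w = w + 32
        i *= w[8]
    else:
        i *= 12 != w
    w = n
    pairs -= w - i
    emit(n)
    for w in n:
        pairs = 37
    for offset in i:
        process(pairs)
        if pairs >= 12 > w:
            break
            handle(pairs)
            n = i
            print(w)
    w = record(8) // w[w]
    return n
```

i = i * (12 != w)

Transformed code:
def calc(w, n, pairs, i):
    w = w + (23 <= w)
    n = pairs * pairs
    if 0 >= w != 27:
        return 32
    else:
        i = i * (12 != w)
    w = n
    pairs = pairs - (w - i)
    emit(n)
    for w in n:
        pairs = 37
    for offset in i:
        process(pairs)
        if pairs >= 12 > w:
            break
    w = record(8) // w[w]
    return n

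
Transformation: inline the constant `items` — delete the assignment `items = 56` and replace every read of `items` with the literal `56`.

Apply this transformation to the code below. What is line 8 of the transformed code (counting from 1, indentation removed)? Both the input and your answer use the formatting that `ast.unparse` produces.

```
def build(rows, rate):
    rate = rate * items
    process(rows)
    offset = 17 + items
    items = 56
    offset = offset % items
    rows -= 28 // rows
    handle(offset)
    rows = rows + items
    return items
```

Transformed code:
def build(rows, rate):
    rate = rate * 56
    process(rows)
    offset = 17 + 56
    offset = offset % 56
    rows -= 28 // rows
    handle(offset)
    rows = rows + 56
    return 56

rows = rows + 56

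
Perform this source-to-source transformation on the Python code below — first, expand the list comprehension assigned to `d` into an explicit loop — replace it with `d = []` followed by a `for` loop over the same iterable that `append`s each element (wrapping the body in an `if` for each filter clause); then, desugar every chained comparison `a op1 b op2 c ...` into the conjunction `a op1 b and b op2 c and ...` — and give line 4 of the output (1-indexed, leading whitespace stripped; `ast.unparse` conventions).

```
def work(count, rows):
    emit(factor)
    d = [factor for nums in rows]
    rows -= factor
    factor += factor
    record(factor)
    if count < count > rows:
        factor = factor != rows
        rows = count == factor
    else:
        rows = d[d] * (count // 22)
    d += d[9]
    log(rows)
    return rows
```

Transformed code:
def work(count, rows):
    emit(factor)
    d = []
    for nums in rows:
        d.append(factor)
    rows -= factor
    factor += factor
    record(factor)
    if count < count and count > rows:
        factor = factor != rows
        rows = count == factor
    else:
        rows = d[d] * (count // 22)
    d += d[9]
    log(rows)
    return rows

for nums in rows:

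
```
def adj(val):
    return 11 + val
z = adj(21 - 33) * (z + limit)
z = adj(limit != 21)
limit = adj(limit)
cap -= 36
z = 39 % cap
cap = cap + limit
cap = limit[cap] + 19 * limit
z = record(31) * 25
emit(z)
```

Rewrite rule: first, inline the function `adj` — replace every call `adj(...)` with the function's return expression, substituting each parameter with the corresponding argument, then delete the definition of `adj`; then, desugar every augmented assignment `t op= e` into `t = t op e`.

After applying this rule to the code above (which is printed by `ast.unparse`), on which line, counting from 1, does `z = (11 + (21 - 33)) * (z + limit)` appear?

1

Transformed code:
z = (11 + (21 - 33)) * (z + limit)
z = 11 + (limit != 21)
limit = 11 + limit
cap = cap - 36
z = 39 % cap
cap = cap + limit
cap = limit[cap] + 19 * limit
z = record(31) * 25
emit(z)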